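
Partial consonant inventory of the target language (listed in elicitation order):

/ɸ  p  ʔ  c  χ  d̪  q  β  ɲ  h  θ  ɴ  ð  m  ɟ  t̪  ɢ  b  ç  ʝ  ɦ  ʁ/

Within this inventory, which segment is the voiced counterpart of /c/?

/c/ is a voiceless palatal stop.
The voiced counterpart is a voiced palatal stop — in this inventory, /ɟ/.

/ɟ/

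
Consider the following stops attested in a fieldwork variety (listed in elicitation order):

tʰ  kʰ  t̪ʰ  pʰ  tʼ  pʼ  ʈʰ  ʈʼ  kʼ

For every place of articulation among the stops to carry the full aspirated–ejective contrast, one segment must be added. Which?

place of articulation  aspirated  ejective
bilabial          pʰ        pʼ      
dental            t̪ʰ       —       
alveolar          tʰ        tʼ      
retroflex         ʈʰ        ʈʼ      
velar             kʰ        kʼ      
The dental row has no ejective member, so the gap is the ejective dental stop /t̪ʼ/.

/t̪ʼ/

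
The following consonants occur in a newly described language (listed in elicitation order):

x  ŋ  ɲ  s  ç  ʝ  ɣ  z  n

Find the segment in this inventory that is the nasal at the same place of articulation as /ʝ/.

/ɲ/

/ʝ/ is a voiced palatal fricative.
The nasal at the same place is a palatal nasal — in this inventory, /ɲ/.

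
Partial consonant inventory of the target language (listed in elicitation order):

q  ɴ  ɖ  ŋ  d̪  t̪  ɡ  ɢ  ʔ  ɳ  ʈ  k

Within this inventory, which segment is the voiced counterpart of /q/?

/ɢ/

/q/ is a voiceless uvular stop.
The voiced counterpart is a voiced uvular stop — in this inventory, /ɢ/.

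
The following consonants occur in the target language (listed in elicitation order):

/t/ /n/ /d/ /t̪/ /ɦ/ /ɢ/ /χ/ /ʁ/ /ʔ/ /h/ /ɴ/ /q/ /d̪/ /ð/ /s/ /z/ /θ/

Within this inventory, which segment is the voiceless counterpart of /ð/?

/ð/ is a voiced dental fricative.
The voiceless counterpart is a voiceless dental fricative — in this inventory, /θ/.

/θ/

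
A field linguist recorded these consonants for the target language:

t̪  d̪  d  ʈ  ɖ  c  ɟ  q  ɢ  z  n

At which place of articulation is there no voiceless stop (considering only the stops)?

alveolar

place of articulation  voiceless  voiced  
dental            t̪        d̪      
alveolar          —         d       
retroflex         ʈ         ɖ       
palatal           c         ɟ       
uvular            q         ɢ       
Every place of articulation has a voiceless member except alveolar, where /t/ would be expected.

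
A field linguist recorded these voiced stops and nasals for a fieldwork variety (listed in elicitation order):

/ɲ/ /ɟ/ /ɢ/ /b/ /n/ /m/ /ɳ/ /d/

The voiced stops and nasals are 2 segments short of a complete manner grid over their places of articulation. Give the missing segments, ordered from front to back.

Oral stop: /b/ (bilabial), /d/ (alveolar), /ɟ/ (palatal), /ɢ/ (uvular).
Nasal: /m/ (bilabial), /n/ (alveolar), /ɳ/ (retroflex), /ɲ/ (palatal).
Gaps, from front to back: retroflex lacks oral stop (/ɖ/); uvular lacks nasal (/ɴ/).

/ɖ/, /ɴ/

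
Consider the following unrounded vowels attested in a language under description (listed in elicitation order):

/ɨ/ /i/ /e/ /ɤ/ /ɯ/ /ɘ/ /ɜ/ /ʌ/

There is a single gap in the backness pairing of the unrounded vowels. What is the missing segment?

high: front /i/, central /ɨ/, back /ɯ/.
high-mid: front /e/, central /ɘ/, back /ɤ/.
low-mid: front —, central /ɜ/, back /ʌ/.
The low-mid row has no front member, so the gap is the low-mid front unrounded vowel /ɛ/.

/ɛ/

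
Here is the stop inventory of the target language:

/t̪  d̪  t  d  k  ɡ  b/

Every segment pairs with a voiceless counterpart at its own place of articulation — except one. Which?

Dental: /t̪/ ~ /d̪/
Alveolar: /t/ ~ /d/
Velar: /k/ ~ /ɡ/
Bilabial: only /b/ (voiced); no voiceless partner.
So /b/ is the unpaired segment.

/b/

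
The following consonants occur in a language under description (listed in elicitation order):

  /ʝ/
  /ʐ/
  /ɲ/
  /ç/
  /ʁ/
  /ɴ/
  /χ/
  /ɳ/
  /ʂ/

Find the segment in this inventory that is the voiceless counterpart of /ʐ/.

/ʂ/

/ʐ/ is a voiced retroflex fricative.
The voiceless counterpart is a voiceless retroflex fricative — in this inventory, /ʂ/.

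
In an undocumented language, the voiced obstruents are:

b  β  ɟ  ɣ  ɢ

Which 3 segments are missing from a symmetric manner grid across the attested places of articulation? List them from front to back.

/ʝ/, /ɡ/, /ʁ/

bilabial: stop /b/, fricative /β/.
palatal: stop /ɟ/, fricative —.
velar: stop —, fricative /ɣ/.
uvular: stop /ɢ/, fricative —.
Gaps, from front to back: palatal lacks fricative (/ʝ/); velar lacks stop (/ɡ/); uvular lacks fricative (/ʁ/).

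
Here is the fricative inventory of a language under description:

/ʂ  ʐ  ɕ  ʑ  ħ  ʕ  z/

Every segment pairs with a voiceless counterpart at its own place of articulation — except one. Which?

/z/

Retroflex: /ʂ/ ~ /ʐ/
Alveolo-palatal: /ɕ/ ~ /ʑ/
Pharyngeal: /ħ/ ~ /ʕ/
Alveolar: only /z/ (voiced); no voiceless partner.
So /z/ is the unpaired segment.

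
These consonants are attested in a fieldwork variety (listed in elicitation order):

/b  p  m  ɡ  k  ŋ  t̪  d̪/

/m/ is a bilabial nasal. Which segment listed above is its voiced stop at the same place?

/b/

The voiced stop at the same place is a voiced bilabial stop — in this inventory, /b/.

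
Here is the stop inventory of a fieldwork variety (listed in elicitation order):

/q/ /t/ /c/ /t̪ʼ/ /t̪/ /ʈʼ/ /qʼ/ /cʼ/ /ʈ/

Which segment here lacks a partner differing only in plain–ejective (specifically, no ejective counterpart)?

Dental: /t̪/ ~ /t̪ʼ/
Retroflex: /ʈ/ ~ /ʈʼ/
Palatal: /c/ ~ /cʼ/
Uvular: /q/ ~ /qʼ/
Alveolar: only /t/ (plain); no ejective partner.
So /t/ is the unpaired segment.

/t/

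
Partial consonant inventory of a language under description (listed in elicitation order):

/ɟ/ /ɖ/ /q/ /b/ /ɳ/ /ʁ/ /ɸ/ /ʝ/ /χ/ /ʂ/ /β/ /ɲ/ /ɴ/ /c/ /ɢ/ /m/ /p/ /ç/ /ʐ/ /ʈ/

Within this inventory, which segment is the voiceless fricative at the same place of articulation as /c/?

/c/ is a voiceless palatal stop.
The voiceless fricative at the same place is a voiceless palatal fricative — in this inventory, /ç/.

/ç/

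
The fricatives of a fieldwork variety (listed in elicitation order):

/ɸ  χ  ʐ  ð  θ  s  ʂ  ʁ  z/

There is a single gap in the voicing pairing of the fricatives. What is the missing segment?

/β/

Voiceless: /ɸ/ (bilabial), /θ/ (dental), /s/ (alveolar), /ʂ/ (retroflex), /χ/ (uvular).
Voiced: /ð/ (dental), /z/ (alveolar), /ʐ/ (retroflex), /ʁ/ (uvular).
The bilabial row has no voiced member, so the gap is the voiced bilabial fricative /β/.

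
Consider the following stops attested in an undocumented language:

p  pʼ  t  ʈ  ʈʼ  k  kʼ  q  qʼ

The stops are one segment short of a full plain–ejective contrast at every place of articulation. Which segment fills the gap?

place of articulation  plain     ejective
bilabial          p         pʼ      
alveolar          t         —       
retroflex         ʈ         ʈʼ      
velar             k         kʼ      
uvular            q         qʼ      
The alveolar row has no ejective member, so the gap is the ejective alveolar stop /tʼ/.

/tʼ/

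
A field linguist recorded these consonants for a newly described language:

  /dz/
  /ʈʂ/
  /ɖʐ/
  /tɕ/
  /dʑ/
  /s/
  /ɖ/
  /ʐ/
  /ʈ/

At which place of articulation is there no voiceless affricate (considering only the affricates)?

alveolar

alveolar: voiceless —, voiced /dz/.
retroflex: voiceless /ʈʂ/, voiced /ɖʐ/.
alveolo-palatal: voiceless /tɕ/, voiced /dʑ/.
Every place of articulation has a voiceless member except alveolar, where /ts/ would be expected.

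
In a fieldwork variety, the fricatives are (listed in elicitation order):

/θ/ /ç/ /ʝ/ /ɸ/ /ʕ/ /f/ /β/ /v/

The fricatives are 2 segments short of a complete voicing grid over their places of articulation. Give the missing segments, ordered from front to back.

/ð/, /ħ/

bilabial: voiceless /ɸ/, voiced /β/.
labiodental: voiceless /f/, voiced /v/.
dental: voiceless /θ/, voiced —.
palatal: voiceless /ç/, voiced /ʝ/.
pharyngeal: voiceless —, voiced /ʕ/.
Gaps, from front to back: dental lacks voiced (/ð/); pharyngeal lacks voiceless (/ħ/).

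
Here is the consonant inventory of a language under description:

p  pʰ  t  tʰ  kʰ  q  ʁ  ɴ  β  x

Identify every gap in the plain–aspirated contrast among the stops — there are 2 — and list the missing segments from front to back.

Plain: /p/ (bilabial), /t/ (alveolar), /q/ (uvular).
Aspirated: /pʰ/ (bilabial), /tʰ/ (alveolar), /kʰ/ (velar).
Gaps, from front to back: velar lacks plain (/k/); uvular lacks aspirated (/qʰ/).

/k/, /qʰ/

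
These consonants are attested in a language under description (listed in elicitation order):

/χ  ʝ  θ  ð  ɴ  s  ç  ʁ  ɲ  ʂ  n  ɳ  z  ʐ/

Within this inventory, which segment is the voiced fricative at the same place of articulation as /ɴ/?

/ɴ/ is an uvular nasal.
The voiced fricative at the same place is a voiced uvular fricative — in this inventory, /ʁ/.

/ʁ/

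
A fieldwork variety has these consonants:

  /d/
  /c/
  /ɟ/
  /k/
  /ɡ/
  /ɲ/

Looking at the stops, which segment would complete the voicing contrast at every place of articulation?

/t/

alveolar: voiceless —, voiced /d/.
palatal: voiceless /c/, voiced /ɟ/.
velar: voiceless /k/, voiced /ɡ/.
The alveolar row has no voiceless member, so the gap is the voiceless alveolar stop /t/.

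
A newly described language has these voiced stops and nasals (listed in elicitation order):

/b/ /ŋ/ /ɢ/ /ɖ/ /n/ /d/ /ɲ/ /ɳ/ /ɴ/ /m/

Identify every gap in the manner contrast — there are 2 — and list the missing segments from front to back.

/ɟ/, /ɡ/

Oral stop: /b/ (bilabial), /d/ (alveolar), /ɖ/ (retroflex), /ɢ/ (uvular).
Nasal: /m/ (bilabial), /n/ (alveolar), /ɳ/ (retroflex), /ɲ/ (palatal), /ŋ/ (velar), /ɴ/ (uvular).
Gaps, from front to back: palatal lacks oral stop (/ɟ/); velar lacks oral stop (/ɡ/).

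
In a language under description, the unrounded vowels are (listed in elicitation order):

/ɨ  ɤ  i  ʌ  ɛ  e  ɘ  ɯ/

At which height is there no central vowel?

high: front /i/, central /ɨ/, back /ɯ/.
high-mid: front /e/, central /ɘ/, back /ɤ/.
low-mid: front /ɛ/, central —, back /ʌ/.
Every height has a central member except low-mid, where /ɜ/ would be expected.

low-mid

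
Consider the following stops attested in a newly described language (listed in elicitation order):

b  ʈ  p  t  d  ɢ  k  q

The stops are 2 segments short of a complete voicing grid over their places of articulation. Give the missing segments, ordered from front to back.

place of articulation  voiceless  voiced  
bilabial          p         b       
alveolar          t         d       
retroflex         ʈ         —       
velar             k         —       
uvular            q         ɢ       
Gaps, from front to back: retroflex lacks voiced (/ɖ/); velar lacks voiced (/ɡ/).

/ɖ/, /ɡ/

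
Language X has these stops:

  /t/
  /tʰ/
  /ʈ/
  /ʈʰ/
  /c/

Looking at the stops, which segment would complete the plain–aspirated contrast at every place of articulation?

Plain: /t/ (alveolar), /ʈ/ (retroflex), /c/ (palatal).
Aspirated: /tʰ/ (alveolar), /ʈʰ/ (retroflex).
The palatal row has no aspirated member, so the gap is the aspirated palatal stop /cʰ/.

/cʰ/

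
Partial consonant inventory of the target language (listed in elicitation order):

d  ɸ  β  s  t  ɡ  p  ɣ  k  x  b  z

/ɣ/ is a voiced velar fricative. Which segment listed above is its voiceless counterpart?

The voiceless counterpart is a voiceless velar fricative — in this inventory, /x/.

/x/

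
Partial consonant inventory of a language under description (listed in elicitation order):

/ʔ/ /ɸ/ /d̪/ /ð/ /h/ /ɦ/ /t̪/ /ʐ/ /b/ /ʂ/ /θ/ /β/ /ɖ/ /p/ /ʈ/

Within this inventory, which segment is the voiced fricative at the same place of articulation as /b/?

/b/ is a voiced bilabial stop.
The voiced fricative at the same place is a voiced bilabial fricative — in this inventory, /β/.

/β/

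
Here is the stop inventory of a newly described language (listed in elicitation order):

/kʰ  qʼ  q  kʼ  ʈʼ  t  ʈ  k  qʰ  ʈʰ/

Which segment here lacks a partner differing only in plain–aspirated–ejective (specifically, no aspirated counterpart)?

Retroflex: /ʈ/ ~ /ʈʰ/ ~ /ʈʼ/
Velar: /k/ ~ /kʰ/ ~ /kʼ/
Uvular: /q/ ~ /qʰ/ ~ /qʼ/
Alveolar: only /t/ (plain); no aspirated partner.
So /t/ is the unpaired segment.

/t/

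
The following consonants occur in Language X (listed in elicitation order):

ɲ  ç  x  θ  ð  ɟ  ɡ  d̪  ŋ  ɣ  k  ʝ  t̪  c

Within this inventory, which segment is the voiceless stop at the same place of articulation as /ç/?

/c/

/ç/ is a voiceless palatal fricative.
The voiceless stop at the same place is a voiceless palatal stop — in this inventory, /c/.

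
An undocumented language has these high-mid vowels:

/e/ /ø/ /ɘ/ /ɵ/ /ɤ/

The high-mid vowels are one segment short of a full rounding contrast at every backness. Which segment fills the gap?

/o/

backness          unrounded  rounded 
front             e         ø       
central           ɘ         ɵ       
back              ɤ         —       
The back row has no rounded member, so the gap is the back rounded vowel /o/.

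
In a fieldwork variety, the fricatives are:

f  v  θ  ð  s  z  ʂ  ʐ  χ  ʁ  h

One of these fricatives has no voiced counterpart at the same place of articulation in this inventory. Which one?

Labiodental: /f/ ~ /v/
Dental: /θ/ ~ /ð/
Alveolar: /s/ ~ /z/
Retroflex: /ʂ/ ~ /ʐ/
Uvular: /χ/ ~ /ʁ/
Glottal: only /h/ (voiceless); no voiced partner.
So /h/ is the unpaired segment.

/h/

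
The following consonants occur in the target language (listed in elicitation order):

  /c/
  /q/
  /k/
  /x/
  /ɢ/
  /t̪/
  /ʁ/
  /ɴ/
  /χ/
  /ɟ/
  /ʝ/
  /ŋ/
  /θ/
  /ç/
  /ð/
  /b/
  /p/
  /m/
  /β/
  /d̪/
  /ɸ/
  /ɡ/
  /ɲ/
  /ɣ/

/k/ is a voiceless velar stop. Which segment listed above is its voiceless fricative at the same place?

The voiceless fricative at the same place is a voiceless velar fricative — in this inventory, /x/.

/x/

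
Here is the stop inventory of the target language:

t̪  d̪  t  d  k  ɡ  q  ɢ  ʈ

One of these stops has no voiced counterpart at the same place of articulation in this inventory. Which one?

Dental: /t̪/ ~ /d̪/
Alveolar: /t/ ~ /d/
Velar: /k/ ~ /ɡ/
Uvular: /q/ ~ /ɢ/
Retroflex: only /ʈ/ (voiceless); no voiced partner.
So /ʈ/ is the unpaired segment.

/ʈ/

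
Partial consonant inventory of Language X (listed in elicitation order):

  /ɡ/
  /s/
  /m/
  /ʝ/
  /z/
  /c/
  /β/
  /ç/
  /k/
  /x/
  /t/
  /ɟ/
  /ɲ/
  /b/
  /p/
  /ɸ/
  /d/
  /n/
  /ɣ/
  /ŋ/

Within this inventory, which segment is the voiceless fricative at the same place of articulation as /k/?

/k/ is a voiceless velar stop.
The voiceless fricative at the same place is a voiceless velar fricative — in this inventory, /x/.

/x/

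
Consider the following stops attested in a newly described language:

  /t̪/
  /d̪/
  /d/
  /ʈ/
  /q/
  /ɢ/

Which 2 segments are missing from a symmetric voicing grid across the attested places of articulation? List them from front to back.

Voiceless: /t̪/ (dental), /ʈ/ (retroflex), /q/ (uvular).
Voiced: /d̪/ (dental), /d/ (alveolar), /ɢ/ (uvular).
Gaps, from front to back: alveolar lacks voiceless (/t/); retroflex lacks voiced (/ɖ/).

/t/, /ɖ/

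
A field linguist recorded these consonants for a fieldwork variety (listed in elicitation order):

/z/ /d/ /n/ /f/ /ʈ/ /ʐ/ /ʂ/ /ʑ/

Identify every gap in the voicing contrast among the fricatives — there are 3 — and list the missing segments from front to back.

/v/, /s/, /ɕ/

place of articulation  voiceless  voiced  
labiodental       f         —       
alveolar          —         z       
retroflex         ʂ         ʐ       
alveolo-palatal   —         ʑ       
Gaps, from front to back: labiodental lacks voiced (/v/); alveolar lacks voiceless (/s/); alveolo-palatal lacks voiceless (/ɕ/).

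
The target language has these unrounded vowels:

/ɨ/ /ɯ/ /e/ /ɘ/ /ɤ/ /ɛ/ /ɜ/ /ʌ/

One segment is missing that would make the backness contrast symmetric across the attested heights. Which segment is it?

/i/

height            front     central   back    
high              —         ɨ         ɯ       
high-mid          e         ɘ         ɤ       
low-mid           ɛ         ɜ         ʌ       
The high row has no front member, so the gap is the high front unrounded vowel /i/.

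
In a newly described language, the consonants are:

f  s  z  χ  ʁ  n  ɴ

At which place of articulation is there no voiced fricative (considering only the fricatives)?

Voiceless: /f/ (labiodental), /s/ (alveolar), /χ/ (uvular).
Voiced: /z/ (alveolar), /ʁ/ (uvular).
Every place of articulation has a voiced member except labiodental, where /v/ would be expected.

labiodental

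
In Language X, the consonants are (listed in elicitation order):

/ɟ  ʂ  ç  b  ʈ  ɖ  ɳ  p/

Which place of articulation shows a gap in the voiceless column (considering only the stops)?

palatal

place of articulation  voiceless  voiced  
bilabial          p         b       
retroflex         ʈ         ɖ       
palatal           —         ɟ       
Every place of articulation has a voiceless member except palatal, where /c/ would be expected.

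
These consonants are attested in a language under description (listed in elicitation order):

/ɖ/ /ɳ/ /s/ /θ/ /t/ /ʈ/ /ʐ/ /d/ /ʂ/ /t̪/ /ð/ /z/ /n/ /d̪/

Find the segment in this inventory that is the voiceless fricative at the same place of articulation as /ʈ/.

/ʂ/

/ʈ/ is a voiceless retroflex stop.
The voiceless fricative at the same place is a voiceless retroflex fricative — in this inventory, /ʂ/.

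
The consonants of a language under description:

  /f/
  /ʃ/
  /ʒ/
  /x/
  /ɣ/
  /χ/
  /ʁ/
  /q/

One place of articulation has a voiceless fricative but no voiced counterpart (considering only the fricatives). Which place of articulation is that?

labiodental

Voiceless: /f/ (labiodental), /ʃ/ (postalveolar), /x/ (velar), /χ/ (uvular).
Voiced: /ʒ/ (postalveolar), /ɣ/ (velar), /ʁ/ (uvular).
Every place of articulation has a voiced member except labiodental, where /v/ would be expected.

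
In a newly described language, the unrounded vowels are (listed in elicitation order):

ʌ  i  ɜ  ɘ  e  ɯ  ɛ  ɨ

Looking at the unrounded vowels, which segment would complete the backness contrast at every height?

height            front     central   back    
high              i         ɨ         ɯ       
high-mid          e         ɘ         —       
low-mid           ɛ         ɜ         ʌ       
The high-mid row has no back member, so the gap is the high-mid back unrounded vowel /ɤ/.

/ɤ/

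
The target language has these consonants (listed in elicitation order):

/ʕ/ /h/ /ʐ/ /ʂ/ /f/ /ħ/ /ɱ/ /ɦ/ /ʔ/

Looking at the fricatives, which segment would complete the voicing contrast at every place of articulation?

labiodental: voiceless /f/, voiced —.
retroflex: voiceless /ʂ/, voiced /ʐ/.
pharyngeal: voiceless /ħ/, voiced /ʕ/.
glottal: voiceless /h/, voiced /ɦ/.
The labiodental row has no voiced member, so the gap is the voiced labiodental fricative /v/.

/v/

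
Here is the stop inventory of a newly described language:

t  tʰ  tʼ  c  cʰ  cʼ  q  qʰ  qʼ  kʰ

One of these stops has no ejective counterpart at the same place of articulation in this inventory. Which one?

/kʰ/

Alveolar: /t/ ~ /tʰ/ ~ /tʼ/
Palatal: /c/ ~ /cʰ/ ~ /cʼ/
Uvular: /q/ ~ /qʰ/ ~ /qʼ/
Velar: only /kʰ/ (aspirated); no ejective partner.
So /kʰ/ is the unpaired segment.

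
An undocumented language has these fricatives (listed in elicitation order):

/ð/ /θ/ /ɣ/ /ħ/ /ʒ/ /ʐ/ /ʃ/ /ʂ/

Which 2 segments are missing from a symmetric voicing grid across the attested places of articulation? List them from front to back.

/x/, /ʕ/

Voiceless: /θ/ (dental), /ʃ/ (postalveolar), /ʂ/ (retroflex), /ħ/ (pharyngeal).
Voiced: /ð/ (dental), /ʒ/ (postalveolar), /ʐ/ (retroflex), /ɣ/ (velar).
Gaps, from front to back: velar lacks voiceless (/x/); pharyngeal lacks voiced (/ʕ/).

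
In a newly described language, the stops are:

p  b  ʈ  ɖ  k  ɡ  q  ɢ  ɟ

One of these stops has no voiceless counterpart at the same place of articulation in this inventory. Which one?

/ɟ/

Bilabial: /p/ ~ /b/
Retroflex: /ʈ/ ~ /ɖ/
Velar: /k/ ~ /ɡ/
Uvular: /q/ ~ /ɢ/
Palatal: only /ɟ/ (voiced); no voiceless partner.
So /ɟ/ is the unpaired segment.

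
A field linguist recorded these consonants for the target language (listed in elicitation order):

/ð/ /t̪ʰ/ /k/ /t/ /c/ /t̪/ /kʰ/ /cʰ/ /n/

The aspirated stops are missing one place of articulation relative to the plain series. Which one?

dental: plain /t̪/, aspirated /t̪ʰ/.
alveolar: plain /t/, aspirated —.
palatal: plain /c/, aspirated /cʰ/.
velar: plain /k/, aspirated /kʰ/.
Every place of articulation has an aspirated member except alveolar, where /tʰ/ would be expected.

alveolar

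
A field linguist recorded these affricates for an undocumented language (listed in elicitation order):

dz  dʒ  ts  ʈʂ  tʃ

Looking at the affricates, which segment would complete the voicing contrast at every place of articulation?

/ɖʐ/

Voiceless: /ts/ (alveolar), /tʃ/ (postalveolar), /ʈʂ/ (retroflex).
Voiced: /dz/ (alveolar), /dʒ/ (postalveolar).
The retroflex row has no voiced member, so the gap is the voiced retroflex affricate /ɖʐ/.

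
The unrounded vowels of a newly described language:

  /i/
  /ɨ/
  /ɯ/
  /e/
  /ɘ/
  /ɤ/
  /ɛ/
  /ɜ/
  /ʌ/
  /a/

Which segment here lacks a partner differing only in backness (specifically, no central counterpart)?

High: /i/ ~ /ɨ/ ~ /ɯ/
High-mid: /e/ ~ /ɘ/ ~ /ɤ/
Low-mid: /ɛ/ ~ /ɜ/ ~ /ʌ/
Low: only /a/ (front); no central partner.
So /a/ is the unpaired segment.

/a/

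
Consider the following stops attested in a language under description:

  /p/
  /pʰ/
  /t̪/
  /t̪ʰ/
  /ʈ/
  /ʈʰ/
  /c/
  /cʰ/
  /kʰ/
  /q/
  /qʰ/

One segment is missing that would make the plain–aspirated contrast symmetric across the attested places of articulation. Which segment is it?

bilabial: plain /p/, aspirated /pʰ/.
dental: plain /t̪/, aspirated /t̪ʰ/.
retroflex: plain /ʈ/, aspirated /ʈʰ/.
palatal: plain /c/, aspirated /cʰ/.
velar: plain —, aspirated /kʰ/.
uvular: plain /q/, aspirated /qʰ/.
The velar row has no plain member, so the gap is the plain velar stop /k/.

/k/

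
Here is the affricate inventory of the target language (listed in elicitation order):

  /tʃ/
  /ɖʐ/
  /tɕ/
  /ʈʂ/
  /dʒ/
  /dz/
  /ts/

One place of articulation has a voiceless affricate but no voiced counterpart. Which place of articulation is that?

Voiceless: /ts/ (alveolar), /tʃ/ (postalveolar), /ʈʂ/ (retroflex), /tɕ/ (alveolo-palatal).
Voiced: /dz/ (alveolar), /dʒ/ (postalveolar), /ɖʐ/ (retroflex).
Every place of articulation has a voiced member except alveolo-palatal, where /dʑ/ would be expected.

alveolo-palatal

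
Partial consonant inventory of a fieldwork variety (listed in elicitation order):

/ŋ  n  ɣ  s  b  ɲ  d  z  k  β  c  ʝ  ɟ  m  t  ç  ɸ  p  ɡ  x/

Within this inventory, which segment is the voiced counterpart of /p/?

/p/ is a voiceless bilabial stop.
The voiced counterpart is a voiced bilabial stop — in this inventory, /b/.

/b/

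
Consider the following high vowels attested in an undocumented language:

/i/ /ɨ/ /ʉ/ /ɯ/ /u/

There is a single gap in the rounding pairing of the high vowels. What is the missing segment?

/y/

front: unrounded /i/, rounded —.
central: unrounded /ɨ/, rounded /ʉ/.
back: unrounded /ɯ/, rounded /u/.
The front row has no rounded member, so the gap is the front rounded vowel /y/.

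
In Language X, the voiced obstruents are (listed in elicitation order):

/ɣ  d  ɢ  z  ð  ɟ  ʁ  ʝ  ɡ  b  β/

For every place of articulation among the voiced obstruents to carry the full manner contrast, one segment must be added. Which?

Stop: /b/ (bilabial), /d/ (alveolar), /ɟ/ (palatal), /ɡ/ (velar), /ɢ/ (uvular).
Fricative: /β/ (bilabial), /ð/ (dental), /z/ (alveolar), /ʝ/ (palatal), /ɣ/ (velar), /ʁ/ (uvular).
The dental row has no stop member, so the gap is the dental stop /d̪/.

/d̪/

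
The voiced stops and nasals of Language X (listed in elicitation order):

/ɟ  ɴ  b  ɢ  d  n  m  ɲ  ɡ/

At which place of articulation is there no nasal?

bilabial: oral stop /b/, nasal /m/.
alveolar: oral stop /d/, nasal /n/.
palatal: oral stop /ɟ/, nasal /ɲ/.
velar: oral stop /ɡ/, nasal —.
uvular: oral stop /ɢ/, nasal /ɴ/.
Every place of articulation has a nasal member except velar, where /ŋ/ would be expected.

velar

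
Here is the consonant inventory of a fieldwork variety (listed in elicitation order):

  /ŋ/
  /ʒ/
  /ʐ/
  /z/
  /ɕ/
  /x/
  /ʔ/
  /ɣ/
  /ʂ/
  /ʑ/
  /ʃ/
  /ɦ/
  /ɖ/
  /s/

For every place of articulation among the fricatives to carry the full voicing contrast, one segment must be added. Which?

Voiceless: /s/ (alveolar), /ʃ/ (postalveolar), /ʂ/ (retroflex), /ɕ/ (alveolo-palatal), /x/ (velar).
Voiced: /z/ (alveolar), /ʒ/ (postalveolar), /ʐ/ (retroflex), /ʑ/ (alveolo-palatal), /ɣ/ (velar), /ɦ/ (glottal).
The glottal row has no voiceless member, so the gap is the voiceless glottal fricative /h/.

/h/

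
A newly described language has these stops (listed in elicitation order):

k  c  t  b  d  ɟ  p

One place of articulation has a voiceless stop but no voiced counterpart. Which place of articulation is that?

velar

bilabial: voiceless /p/, voiced /b/.
alveolar: voiceless /t/, voiced /d/.
palatal: voiceless /c/, voiced /ɟ/.
velar: voiceless /k/, voiced —.
Every place of articulation has a voiced member except velar, where /ɡ/ would be expected.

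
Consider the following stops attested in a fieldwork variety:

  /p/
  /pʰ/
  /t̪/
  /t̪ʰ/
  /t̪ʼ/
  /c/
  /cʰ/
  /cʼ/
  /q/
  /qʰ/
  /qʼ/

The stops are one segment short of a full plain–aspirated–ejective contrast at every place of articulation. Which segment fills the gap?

Plain: /p/ (bilabial), /t̪/ (dental), /c/ (palatal), /q/ (uvular).
Aspirated: /pʰ/ (bilabial), /t̪ʰ/ (dental), /cʰ/ (palatal), /qʰ/ (uvular).
Ejective: /t̪ʼ/ (dental), /cʼ/ (palatal), /qʼ/ (uvular).
The bilabial row has no ejective member, so the gap is the ejective bilabial stop /pʼ/.

/pʼ/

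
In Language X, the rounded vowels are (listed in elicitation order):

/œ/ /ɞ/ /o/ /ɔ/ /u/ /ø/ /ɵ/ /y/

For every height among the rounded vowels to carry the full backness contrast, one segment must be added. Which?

high: front /y/, central —, back /u/.
high-mid: front /ø/, central /ɵ/, back /o/.
low-mid: front /œ/, central /ɞ/, back /ɔ/.
The high row has no central member, so the gap is the high central rounded vowel /ʉ/.

/ʉ/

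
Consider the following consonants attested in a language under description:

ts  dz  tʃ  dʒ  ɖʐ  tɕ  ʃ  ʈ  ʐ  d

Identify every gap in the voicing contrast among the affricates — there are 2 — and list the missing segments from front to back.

Voiceless: /ts/ (alveolar), /tʃ/ (postalveolar), /tɕ/ (alveolo-palatal).
Voiced: /dz/ (alveolar), /dʒ/ (postalveolar), /ɖʐ/ (retroflex).
Gaps, from front to back: retroflex lacks voiceless (/ʈʂ/); alveolo-palatal lacks voiced (/dʑ/).

/ʈʂ/, /dʑ/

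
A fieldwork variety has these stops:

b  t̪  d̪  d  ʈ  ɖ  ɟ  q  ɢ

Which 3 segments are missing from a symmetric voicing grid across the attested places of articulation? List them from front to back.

place of articulation  voiceless  voiced  
bilabial          —         b       
dental            t̪        d̪      
alveolar          —         d       
retroflex         ʈ         ɖ       
palatal           —         ɟ       
uvular            q         ɢ       
Gaps, from front to back: bilabial lacks voiceless (/p/); alveolar lacks voiceless (/t/); palatal lacks voiceless (/c/).

/p/, /t/, /c/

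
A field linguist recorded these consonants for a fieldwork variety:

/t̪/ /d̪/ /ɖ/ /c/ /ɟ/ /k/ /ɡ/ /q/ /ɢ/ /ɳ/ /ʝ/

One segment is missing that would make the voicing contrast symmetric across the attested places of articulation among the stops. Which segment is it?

dental: voiceless /t̪/, voiced /d̪/.
retroflex: voiceless —, voiced /ɖ/.
palatal: voiceless /c/, voiced /ɟ/.
velar: voiceless /k/, voiced /ɡ/.
uvular: voiceless /q/, voiced /ɢ/.
The retroflex row has no voiceless member, so the gap is the voiceless retroflex stop /ʈ/.

/ʈ/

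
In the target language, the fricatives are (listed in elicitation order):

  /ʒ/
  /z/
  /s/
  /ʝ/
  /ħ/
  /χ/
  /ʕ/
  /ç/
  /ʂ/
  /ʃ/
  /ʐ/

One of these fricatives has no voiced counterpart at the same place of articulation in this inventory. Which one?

/χ/

Alveolar: /s/ ~ /z/
Postalveolar: /ʃ/ ~ /ʒ/
Retroflex: /ʂ/ ~ /ʐ/
Palatal: /ç/ ~ /ʝ/
Pharyngeal: /ħ/ ~ /ʕ/
Uvular: only /χ/ (voiceless); no voiced partner.
So /χ/ is the unpaired segment.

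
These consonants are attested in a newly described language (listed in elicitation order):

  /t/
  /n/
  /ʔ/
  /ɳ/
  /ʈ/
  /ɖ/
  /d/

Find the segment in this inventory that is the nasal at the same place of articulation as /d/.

/n/

/d/ is a voiced alveolar stop.
The nasal at the same place is an alveolar nasal — in this inventory, /n/.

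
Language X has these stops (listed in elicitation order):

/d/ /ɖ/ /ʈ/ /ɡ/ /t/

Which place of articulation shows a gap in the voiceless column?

Voiceless: /t/ (alveolar), /ʈ/ (retroflex).
Voiced: /d/ (alveolar), /ɖ/ (retroflex), /ɡ/ (velar).
Every place of articulation has a voiceless member except velar, where /k/ would be expected.

velar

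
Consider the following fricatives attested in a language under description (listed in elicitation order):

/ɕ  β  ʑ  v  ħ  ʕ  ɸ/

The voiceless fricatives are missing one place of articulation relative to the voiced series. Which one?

labiodental

Voiceless: /ɸ/ (bilabial), /ɕ/ (alveolo-palatal), /ħ/ (pharyngeal).
Voiced: /β/ (bilabial), /v/ (labiodental), /ʑ/ (alveolo-palatal), /ʕ/ (pharyngeal).
Every place of articulation has a voiceless member except labiodental, where /f/ would be expected.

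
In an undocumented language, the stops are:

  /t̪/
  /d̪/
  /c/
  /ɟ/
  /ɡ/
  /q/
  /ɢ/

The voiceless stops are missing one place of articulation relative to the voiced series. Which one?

place of articulation  voiceless  voiced  
dental            t̪        d̪      
palatal           c         ɟ       
velar             —         ɡ       
uvular            q         ɢ       
Every place of articulation has a voiceless member except velar, where /k/ would be expected.

velar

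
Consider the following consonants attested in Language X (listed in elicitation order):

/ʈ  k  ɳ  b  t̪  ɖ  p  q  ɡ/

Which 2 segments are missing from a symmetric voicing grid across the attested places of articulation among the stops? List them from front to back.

/d̪/, /ɢ/

bilabial: voiceless /p/, voiced /b/.
dental: voiceless /t̪/, voiced —.
retroflex: voiceless /ʈ/, voiced /ɖ/.
velar: voiceless /k/, voiced /ɡ/.
uvular: voiceless /q/, voiced —.
Gaps, from front to back: dental lacks voiced (/d̪/); uvular lacks voiced (/ɢ/).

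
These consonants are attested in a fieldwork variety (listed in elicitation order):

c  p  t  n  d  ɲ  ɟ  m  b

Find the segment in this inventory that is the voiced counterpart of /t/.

/t/ is a voiceless alveolar stop.
The voiced counterpart is a voiced alveolar stop — in this inventory, /d/.

/d/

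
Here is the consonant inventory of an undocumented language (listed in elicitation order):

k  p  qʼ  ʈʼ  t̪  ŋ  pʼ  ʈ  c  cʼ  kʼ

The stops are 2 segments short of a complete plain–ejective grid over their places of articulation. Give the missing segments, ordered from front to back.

place of articulation  plain     ejective
bilabial          p         pʼ      
dental            t̪        —       
retroflex         ʈ         ʈʼ      
palatal           c         cʼ      
velar             k         kʼ      
uvular            —         qʼ      
Gaps, from front to back: dental lacks ejective (/t̪ʼ/); uvular lacks plain (/q/).

/t̪ʼ/, /q/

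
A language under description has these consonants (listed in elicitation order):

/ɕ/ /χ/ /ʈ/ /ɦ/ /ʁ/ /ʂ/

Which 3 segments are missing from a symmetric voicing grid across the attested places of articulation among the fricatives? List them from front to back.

/ʐ/, /ʑ/, /h/

retroflex: voiceless /ʂ/, voiced —.
alveolo-palatal: voiceless /ɕ/, voiced —.
uvular: voiceless /χ/, voiced /ʁ/.
glottal: voiceless —, voiced /ɦ/.
Gaps, from front to back: retroflex lacks voiced (/ʐ/); alveolo-palatal lacks voiced (/ʑ/); glottal lacks voiceless (/h/).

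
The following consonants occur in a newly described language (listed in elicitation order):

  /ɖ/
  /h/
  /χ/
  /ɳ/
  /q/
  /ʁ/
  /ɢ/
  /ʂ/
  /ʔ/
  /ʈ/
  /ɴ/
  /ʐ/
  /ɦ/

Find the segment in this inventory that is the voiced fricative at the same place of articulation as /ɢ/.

/ɢ/ is a voiced uvular stop.
The voiced fricative at the same place is a voiced uvular fricative — in this inventory, /ʁ/.

/ʁ/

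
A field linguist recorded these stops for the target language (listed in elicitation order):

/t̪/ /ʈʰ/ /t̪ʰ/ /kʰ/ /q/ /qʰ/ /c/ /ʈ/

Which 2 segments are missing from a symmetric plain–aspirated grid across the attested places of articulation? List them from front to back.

/cʰ/, /k/

place of articulation  plain     aspirated
dental            t̪        t̪ʰ     
retroflex         ʈ         ʈʰ      
palatal           c         —       
velar             —         kʰ      
uvular            q         qʰ      
Gaps, from front to back: palatal lacks aspirated (/cʰ/); velar lacks plain (/k/).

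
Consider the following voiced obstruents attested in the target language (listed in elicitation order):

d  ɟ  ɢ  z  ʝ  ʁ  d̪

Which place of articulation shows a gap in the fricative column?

dental: stop /d̪/, fricative —.
alveolar: stop /d/, fricative /z/.
palatal: stop /ɟ/, fricative /ʝ/.
uvular: stop /ɢ/, fricative /ʁ/.
Every place of articulation has a fricative member except dental, where /ð/ would be expected.

dental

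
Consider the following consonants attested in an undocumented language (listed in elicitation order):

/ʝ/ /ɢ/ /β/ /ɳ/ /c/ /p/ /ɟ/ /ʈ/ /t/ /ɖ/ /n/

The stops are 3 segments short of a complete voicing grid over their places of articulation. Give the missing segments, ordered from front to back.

/b/, /d/, /q/

bilabial: voiceless /p/, voiced —.
alveolar: voiceless /t/, voiced —.
retroflex: voiceless /ʈ/, voiced /ɖ/.
palatal: voiceless /c/, voiced /ɟ/.
uvular: voiceless —, voiced /ɢ/.
Gaps, from front to back: bilabial lacks voiced (/b/); alveolar lacks voiced (/d/); uvular lacks voiceless (/q/).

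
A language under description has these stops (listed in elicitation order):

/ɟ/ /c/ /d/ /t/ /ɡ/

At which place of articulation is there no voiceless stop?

velar

place of articulation  voiceless  voiced  
alveolar          t         d       
palatal           c         ɟ       
velar             —         ɡ       
Every place of articulation has a voiceless member except velar, where /k/ would be expected.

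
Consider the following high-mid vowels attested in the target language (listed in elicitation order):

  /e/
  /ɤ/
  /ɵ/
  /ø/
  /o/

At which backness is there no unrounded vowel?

Unrounded: /e/ (front), /ɤ/ (back).
Rounded: /ø/ (front), /ɵ/ (central), /o/ (back).
Every backness has an unrounded member except central, where /ɘ/ would be expected.

central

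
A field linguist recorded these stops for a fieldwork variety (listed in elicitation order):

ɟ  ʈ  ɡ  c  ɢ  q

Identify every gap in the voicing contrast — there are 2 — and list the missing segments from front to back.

/ɖ/, /k/

retroflex: voiceless /ʈ/, voiced —.
palatal: voiceless /c/, voiced /ɟ/.
velar: voiceless —, voiced /ɡ/.
uvular: voiceless /q/, voiced /ɢ/.
Gaps, from front to back: retroflex lacks voiced (/ɖ/); velar lacks voiceless (/k/).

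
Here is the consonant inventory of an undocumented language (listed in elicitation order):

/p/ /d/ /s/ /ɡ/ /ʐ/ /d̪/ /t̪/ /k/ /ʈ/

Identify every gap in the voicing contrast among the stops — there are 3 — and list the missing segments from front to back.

Voiceless: /p/ (bilabial), /t̪/ (dental), /ʈ/ (retroflex), /k/ (velar).
Voiced: /d̪/ (dental), /d/ (alveolar), /ɡ/ (velar).
Gaps, from front to back: bilabial lacks voiced (/b/); alveolar lacks voiceless (/t/); retroflex lacks voiced (/ɖ/).

/b/, /t/, /ɖ/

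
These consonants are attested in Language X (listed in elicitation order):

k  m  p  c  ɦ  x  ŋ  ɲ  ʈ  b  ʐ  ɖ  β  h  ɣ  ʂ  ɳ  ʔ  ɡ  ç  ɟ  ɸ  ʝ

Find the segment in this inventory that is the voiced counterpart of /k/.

/ɡ/

/k/ is a voiceless velar stop.
The voiced counterpart is a voiced velar stop — in this inventory, /ɡ/.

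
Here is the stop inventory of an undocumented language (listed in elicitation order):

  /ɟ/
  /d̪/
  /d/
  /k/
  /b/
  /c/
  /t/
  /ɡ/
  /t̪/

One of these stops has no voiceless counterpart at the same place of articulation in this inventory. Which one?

Dental: /t̪/ ~ /d̪/
Alveolar: /t/ ~ /d/
Palatal: /c/ ~ /ɟ/
Velar: /k/ ~ /ɡ/
Bilabial: only /b/ (voiced); no voiceless partner.
So /b/ is the unpaired segment.

/b/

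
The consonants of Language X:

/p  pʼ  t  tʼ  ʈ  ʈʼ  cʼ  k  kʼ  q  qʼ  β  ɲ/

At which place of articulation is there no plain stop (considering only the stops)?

palatal

Plain: /p/ (bilabial), /t/ (alveolar), /ʈ/ (retroflex), /k/ (velar), /q/ (uvular).
Ejective: /pʼ/ (bilabial), /tʼ/ (alveolar), /ʈʼ/ (retroflex), /cʼ/ (palatal), /kʼ/ (velar), /qʼ/ (uvular).
Every place of articulation has a plain member except palatal, where /c/ would be expected.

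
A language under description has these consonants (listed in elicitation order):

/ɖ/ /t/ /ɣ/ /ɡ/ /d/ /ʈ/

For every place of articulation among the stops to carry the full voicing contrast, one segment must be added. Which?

/k/

alveolar: voiceless /t/, voiced /d/.
retroflex: voiceless /ʈ/, voiced /ɖ/.
velar: voiceless —, voiced /ɡ/.
The velar row has no voiceless member, so the gap is the voiceless velar stop /k/.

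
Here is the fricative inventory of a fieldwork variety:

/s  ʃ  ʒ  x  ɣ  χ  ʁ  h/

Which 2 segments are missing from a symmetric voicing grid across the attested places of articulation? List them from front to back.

place of articulation  voiceless  voiced  
alveolar          s         —       
postalveolar      ʃ         ʒ       
velar             x         ɣ       
uvular            χ         ʁ       
glottal           h         —       
Gaps, from front to back: alveolar lacks voiced (/z/); glottal lacks voiced (/ɦ/).

/z/, /ɦ/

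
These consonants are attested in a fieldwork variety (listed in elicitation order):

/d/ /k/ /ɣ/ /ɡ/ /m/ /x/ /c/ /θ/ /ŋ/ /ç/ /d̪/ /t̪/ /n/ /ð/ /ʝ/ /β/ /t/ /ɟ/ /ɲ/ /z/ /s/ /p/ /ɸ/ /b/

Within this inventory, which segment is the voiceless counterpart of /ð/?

/ð/ is a voiced dental fricative.
The voiceless counterpart is a voiceless dental fricative — in this inventory, /θ/.

/θ/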